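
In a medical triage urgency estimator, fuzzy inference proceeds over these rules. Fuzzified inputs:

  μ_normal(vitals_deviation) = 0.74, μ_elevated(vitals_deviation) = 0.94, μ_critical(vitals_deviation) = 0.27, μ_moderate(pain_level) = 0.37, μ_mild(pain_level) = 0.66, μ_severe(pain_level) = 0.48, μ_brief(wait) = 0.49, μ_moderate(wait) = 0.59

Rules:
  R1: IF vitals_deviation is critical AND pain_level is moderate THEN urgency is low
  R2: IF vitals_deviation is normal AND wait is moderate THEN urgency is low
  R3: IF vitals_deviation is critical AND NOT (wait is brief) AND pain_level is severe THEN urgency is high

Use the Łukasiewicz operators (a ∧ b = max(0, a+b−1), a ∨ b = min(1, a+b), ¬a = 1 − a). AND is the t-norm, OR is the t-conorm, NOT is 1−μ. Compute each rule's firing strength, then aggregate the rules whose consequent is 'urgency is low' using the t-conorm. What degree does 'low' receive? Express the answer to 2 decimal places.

0.33

R1: critical=0.27, moderate=0.37; AND[max(0, a+b−1)] → w = 0.00
R2: normal=0.74, moderate=0.59; AND[max(0, a+b−1)] → w = 0.33
R3: critical=0.27, ¬brief=1−0.49=0.51, severe=0.48; AND[max(0, a+b−1)] → w = 0.00
Rules with consequent 'low': {R1, R2} → strengths 0.00, 0.33
Aggregate via t-conorm [min(1, a+b)]: 0.33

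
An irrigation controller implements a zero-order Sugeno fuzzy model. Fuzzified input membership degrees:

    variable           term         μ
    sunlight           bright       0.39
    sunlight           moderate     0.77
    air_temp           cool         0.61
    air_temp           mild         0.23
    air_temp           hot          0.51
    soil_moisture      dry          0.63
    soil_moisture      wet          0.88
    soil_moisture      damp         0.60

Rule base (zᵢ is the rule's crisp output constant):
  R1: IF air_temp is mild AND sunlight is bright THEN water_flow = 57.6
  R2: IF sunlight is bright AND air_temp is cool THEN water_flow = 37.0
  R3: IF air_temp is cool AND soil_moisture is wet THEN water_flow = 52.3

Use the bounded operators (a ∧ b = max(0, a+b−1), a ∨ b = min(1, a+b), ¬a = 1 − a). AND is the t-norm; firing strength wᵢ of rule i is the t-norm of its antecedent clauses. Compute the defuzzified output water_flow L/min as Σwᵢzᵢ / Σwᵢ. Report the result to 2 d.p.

52.30

R1 (z=57.6): mild=0.23, bright=0.39; AND[max(0, a+b−1)] → w = 0.00
R2 (z=37.0): bright=0.39, cool=0.61; AND[max(0, a+b−1)] → w = 0.00
R3 (z=52.3): cool=0.61, wet=0.88; AND[max(0, a+b−1)] → w = 0.49
Weighted average = (0.00·57.6 + 0.00·37.0 + 0.49·52.3) / (0.00 + 0.00 + 0.49)
  = 25.6270 / 0.4900 = 52.30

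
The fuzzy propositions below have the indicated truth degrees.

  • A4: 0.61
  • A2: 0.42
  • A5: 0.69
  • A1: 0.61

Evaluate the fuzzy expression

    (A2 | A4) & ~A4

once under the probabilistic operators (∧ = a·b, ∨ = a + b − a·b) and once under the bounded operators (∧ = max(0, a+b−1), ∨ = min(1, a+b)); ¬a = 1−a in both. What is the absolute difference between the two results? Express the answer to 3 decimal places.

0.088

Under probabilistic:
  A2 | A4 = a + b − a·b on (0.4200, 0.6100) = 0.7738
  ~A4 = 1 − 0.6100 = 0.3900
  (A2 | A4) & ~A4 = a·b on (0.7738, 0.3900) = 0.3018
  → value = 0.3018
Under bounded:
  A2 | A4 = min(1, a+b) on (0.42, 0.61) = 1.00
  ~A4 = 1 − 0.61 = 0.39
  (A2 | A4) & ~A4 = max(0, a+b−1) on (1.00, 0.39) = 0.39
  → value = 0.3900
|0.3018 − 0.3900| = 0.088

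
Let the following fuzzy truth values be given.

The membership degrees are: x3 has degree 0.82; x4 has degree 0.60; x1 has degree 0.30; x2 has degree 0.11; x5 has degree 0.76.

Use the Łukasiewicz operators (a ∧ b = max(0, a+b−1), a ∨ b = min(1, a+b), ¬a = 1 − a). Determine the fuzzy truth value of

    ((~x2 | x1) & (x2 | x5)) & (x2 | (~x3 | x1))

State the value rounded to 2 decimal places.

~x2 = 1 − 0.11 = 0.89
~x2 | x1 = min(1, a+b) on (0.89, 0.30) = 1.00
x2 | x5 = min(1, a+b) on (0.11, 0.76) = 0.87
(~x2 | x1) & (x2 | x5) = max(0, a+b−1) on (1.00, 0.87) = 0.87
~x3 = 1 − 0.82 = 0.18
~x3 | x1 = min(1, a+b) on (0.18, 0.30) = 0.48
x2 | (~x3 | x1) = min(1, a+b) on (0.11, 0.48) = 0.59
((~x2 | x1) & (x2 | x5)) & (x2 | (~x3 | x1)) = max(0, a+b−1) on (0.87, 0.59) = 0.46

0.46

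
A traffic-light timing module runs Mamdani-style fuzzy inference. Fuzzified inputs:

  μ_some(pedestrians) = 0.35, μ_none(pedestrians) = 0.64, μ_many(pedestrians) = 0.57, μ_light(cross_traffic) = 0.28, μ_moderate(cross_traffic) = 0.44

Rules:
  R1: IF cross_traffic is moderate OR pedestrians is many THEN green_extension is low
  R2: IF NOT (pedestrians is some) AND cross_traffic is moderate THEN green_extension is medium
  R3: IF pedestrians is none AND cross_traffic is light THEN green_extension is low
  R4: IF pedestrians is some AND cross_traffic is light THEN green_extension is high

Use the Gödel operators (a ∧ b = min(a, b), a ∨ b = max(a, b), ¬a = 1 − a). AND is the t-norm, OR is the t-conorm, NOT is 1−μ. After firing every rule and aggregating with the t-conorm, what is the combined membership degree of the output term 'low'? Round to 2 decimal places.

R1: moderate=0.44, many=0.57; OR[max(a, b)] → w = 0.57
R2: ¬some=1−0.35=0.65, moderate=0.44; AND[min(a, b)] → w = 0.44
R3: none=0.64, light=0.28; AND[min(a, b)] → w = 0.28
R4: some=0.35, light=0.28; AND[min(a, b)] → w = 0.28
Rules with consequent 'low': {R1, R3} → strengths 0.57, 0.28
Aggregate via t-conorm [max(a, b)]: 0.57

0.57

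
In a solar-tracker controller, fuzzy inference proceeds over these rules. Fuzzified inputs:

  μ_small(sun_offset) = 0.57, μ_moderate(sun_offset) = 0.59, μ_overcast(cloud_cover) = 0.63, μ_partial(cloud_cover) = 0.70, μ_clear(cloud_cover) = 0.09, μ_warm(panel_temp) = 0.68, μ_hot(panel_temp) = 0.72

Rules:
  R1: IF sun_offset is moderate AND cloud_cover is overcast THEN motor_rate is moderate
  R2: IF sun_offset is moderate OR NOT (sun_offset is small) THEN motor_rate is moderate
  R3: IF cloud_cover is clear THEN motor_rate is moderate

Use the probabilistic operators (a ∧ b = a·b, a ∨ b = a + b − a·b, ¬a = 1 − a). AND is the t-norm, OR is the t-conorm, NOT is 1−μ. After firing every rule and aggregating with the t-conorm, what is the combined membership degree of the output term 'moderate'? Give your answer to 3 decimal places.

0.866

R1: moderate=0.59, overcast=0.63; AND[a·b] → w = 0.3717
R2: moderate=0.59, ¬small=1−0.57=0.43; OR[a + b − a·b] → w = 0.7663
R3: clear=0.09 → w = 0.0900
Rules with consequent 'moderate': {R1, R2, R3} → strengths 0.3717, 0.7663, 0.0900
Aggregate via t-conorm [a + b − a·b]: 0.8664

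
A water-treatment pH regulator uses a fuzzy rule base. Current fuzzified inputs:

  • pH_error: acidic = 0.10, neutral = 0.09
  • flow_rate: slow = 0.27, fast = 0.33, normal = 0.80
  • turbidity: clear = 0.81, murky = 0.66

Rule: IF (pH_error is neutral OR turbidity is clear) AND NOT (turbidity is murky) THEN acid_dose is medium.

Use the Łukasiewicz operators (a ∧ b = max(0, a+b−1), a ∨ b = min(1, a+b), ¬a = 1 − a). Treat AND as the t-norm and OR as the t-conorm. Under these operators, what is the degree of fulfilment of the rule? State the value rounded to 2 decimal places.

0.24

firing strength: (neutral=0.09 OR clear=0.81) = 0.90; AND[max(0, a+b−1)] with ¬murky=1−0.66=0.34 → w = 0.24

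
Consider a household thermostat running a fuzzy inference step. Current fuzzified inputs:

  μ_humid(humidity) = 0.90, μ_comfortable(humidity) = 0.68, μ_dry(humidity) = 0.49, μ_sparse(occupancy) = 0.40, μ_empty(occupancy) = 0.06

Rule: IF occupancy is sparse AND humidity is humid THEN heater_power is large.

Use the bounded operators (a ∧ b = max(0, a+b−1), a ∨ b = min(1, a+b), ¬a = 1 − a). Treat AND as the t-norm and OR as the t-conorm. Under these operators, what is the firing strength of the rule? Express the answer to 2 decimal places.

0.30

firing strength: sparse=0.40, humid=0.90; AND[max(0, a+b−1)] → w = 0.30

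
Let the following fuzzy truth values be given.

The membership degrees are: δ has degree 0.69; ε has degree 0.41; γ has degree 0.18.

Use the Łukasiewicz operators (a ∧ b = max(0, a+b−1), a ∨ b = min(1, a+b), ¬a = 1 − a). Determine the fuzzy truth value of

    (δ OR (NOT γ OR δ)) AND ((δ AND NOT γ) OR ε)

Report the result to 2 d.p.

NOT γ = 1 − 0.18 = 0.82
NOT γ OR δ = min(1, a+b) on (0.82, 0.69) = 1.00
δ OR (NOT γ OR δ) = min(1, a+b) on (0.69, 1.00) = 1.00
NOT γ = 1 − 0.18 = 0.82
δ AND NOT γ = max(0, a+b−1) on (0.69, 0.82) = 0.51
(δ AND NOT γ) OR ε = min(1, a+b) on (0.51, 0.41) = 0.92
(δ OR (NOT γ OR δ)) AND ((δ AND NOT γ) OR ε) = max(0, a+b−1) on (1.00, 0.92) = 0.92

0.92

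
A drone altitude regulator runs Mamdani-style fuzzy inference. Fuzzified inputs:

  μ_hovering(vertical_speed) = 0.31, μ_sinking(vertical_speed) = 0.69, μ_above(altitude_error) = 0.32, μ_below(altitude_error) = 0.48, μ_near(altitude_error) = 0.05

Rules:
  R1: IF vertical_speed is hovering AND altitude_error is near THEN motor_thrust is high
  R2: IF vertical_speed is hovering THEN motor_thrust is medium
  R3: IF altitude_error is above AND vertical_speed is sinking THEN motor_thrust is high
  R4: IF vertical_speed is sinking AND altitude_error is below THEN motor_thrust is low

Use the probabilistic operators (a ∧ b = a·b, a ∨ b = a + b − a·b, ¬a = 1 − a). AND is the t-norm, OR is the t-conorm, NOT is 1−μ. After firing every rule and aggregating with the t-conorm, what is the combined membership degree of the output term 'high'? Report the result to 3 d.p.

R1: hovering=0.31, near=0.05; AND[a·b] → w = 0.0155
R2: hovering=0.31 → w = 0.3100
R3: above=0.32, sinking=0.69; AND[a·b] → w = 0.2208
R4: sinking=0.69, below=0.48; AND[a·b] → w = 0.3312
Rules with consequent 'high': {R1, R3} → strengths 0.0155, 0.2208
Aggregate via t-conorm [a + b − a·b]: 0.2329

0.233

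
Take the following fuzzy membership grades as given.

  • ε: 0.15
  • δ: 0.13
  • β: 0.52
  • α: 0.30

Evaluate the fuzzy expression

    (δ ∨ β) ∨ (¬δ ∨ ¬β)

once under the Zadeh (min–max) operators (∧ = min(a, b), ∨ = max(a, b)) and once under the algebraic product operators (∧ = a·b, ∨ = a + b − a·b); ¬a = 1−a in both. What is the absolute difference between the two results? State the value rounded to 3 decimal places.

0.102

Under Zadeh (min–max):
  δ ∨ β = max(a, b) on (0.13, 0.52) = 0.52
  ¬δ = 1 − 0.13 = 0.87
  ¬β = 1 − 0.52 = 0.48
  ¬δ ∨ ¬β = max(a, b) on (0.87, 0.48) = 0.87
  (δ ∨ β) ∨ (¬δ ∨ ¬β) = max(a, b) on (0.52, 0.87) = 0.87
  → value = 0.8700
Under algebraic product:
  δ ∨ β = a + b − a·b on (0.1300, 0.5200) = 0.5824
  ¬δ = 1 − 0.1300 = 0.8700
  ¬β = 1 − 0.5200 = 0.4800
  ¬δ ∨ ¬β = a + b − a·b on (0.8700, 0.4800) = 0.9324
  (δ ∨ β) ∨ (¬δ ∨ ¬β) = a + b − a·b on (0.5824, 0.9324) = 0.9718
  → value = 0.9718
|0.8700 − 0.9718| = 0.102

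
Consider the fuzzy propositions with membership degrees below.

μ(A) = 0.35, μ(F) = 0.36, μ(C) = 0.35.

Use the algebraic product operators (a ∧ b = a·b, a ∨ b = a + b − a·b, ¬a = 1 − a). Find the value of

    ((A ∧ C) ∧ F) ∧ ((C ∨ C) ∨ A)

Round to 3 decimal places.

0.032

A ∧ C = a·b on (0.3500, 0.3500) = 0.1225
(A ∧ C) ∧ F = a·b on (0.1225, 0.3600) = 0.0441
C ∨ C = a + b − a·b on (0.3500, 0.3500) = 0.5775
(C ∨ C) ∨ A = a + b − a·b on (0.5775, 0.3500) = 0.7254
((A ∧ C) ∧ F) ∧ ((C ∨ C) ∨ A) = a·b on (0.0441, 0.7254) = 0.0320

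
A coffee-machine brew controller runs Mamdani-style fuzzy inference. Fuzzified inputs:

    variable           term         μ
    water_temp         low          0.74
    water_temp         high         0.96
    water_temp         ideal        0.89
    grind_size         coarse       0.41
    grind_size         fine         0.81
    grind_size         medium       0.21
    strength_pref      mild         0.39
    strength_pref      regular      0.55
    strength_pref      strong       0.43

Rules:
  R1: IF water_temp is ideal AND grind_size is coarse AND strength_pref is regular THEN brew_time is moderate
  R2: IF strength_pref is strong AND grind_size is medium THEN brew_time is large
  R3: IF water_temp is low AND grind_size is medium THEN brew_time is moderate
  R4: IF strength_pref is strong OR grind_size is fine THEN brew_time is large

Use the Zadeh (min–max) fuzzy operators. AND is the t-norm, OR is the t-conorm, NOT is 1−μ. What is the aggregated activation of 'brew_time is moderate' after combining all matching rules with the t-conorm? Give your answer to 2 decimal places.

R1: ideal=0.89, coarse=0.41, regular=0.55; AND[min(a, b)] → w = 0.41
R2: strong=0.43, medium=0.21; AND[min(a, b)] → w = 0.21
R3: low=0.74, medium=0.21; AND[min(a, b)] → w = 0.21
R4: strong=0.43, fine=0.81; OR[max(a, b)] → w = 0.81
Rules with consequent 'moderate': {R1, R3} → strengths 0.41, 0.21
Aggregate via t-conorm [max(a, b)]: 0.41

0.41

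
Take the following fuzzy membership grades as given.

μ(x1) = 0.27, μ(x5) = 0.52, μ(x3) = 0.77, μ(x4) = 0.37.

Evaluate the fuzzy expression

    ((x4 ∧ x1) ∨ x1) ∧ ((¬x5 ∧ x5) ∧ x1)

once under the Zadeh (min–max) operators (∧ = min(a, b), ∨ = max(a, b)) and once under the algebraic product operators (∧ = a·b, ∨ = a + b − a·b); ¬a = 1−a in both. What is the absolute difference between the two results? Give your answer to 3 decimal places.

0.247

Under Zadeh (min–max):
  x4 ∧ x1 = min(a, b) on (0.37, 0.27) = 0.27
  (x4 ∧ x1) ∨ x1 = max(a, b) on (0.27, 0.27) = 0.27
  ¬x5 = 1 − 0.52 = 0.48
  ¬x5 ∧ x5 = min(a, b) on (0.48, 0.52) = 0.48
  (¬x5 ∧ x5) ∧ x1 = min(a, b) on (0.48, 0.27) = 0.27
  ((x4 ∧ x1) ∨ x1) ∧ ((¬x5 ∧ x5) ∧ x1) = min(a, b) on (0.27, 0.27) = 0.27
  → value = 0.2700
Under algebraic product:
  x4 ∧ x1 = a·b on (0.3700, 0.2700) = 0.0999
  (x4 ∧ x1) ∨ x1 = a + b − a·b on (0.0999, 0.2700) = 0.3429
  ¬x5 = 1 − 0.5200 = 0.4800
  ¬x5 ∧ x5 = a·b on (0.4800, 0.5200) = 0.2496
  (¬x5 ∧ x5) ∧ x1 = a·b on (0.2496, 0.2700) = 0.0674
  ((x4 ∧ x1) ∨ x1) ∧ ((¬x5 ∧ x5) ∧ x1) = a·b on (0.3429, 0.0674) = 0.0231
  → value = 0.0231
|0.2700 − 0.0231| = 0.247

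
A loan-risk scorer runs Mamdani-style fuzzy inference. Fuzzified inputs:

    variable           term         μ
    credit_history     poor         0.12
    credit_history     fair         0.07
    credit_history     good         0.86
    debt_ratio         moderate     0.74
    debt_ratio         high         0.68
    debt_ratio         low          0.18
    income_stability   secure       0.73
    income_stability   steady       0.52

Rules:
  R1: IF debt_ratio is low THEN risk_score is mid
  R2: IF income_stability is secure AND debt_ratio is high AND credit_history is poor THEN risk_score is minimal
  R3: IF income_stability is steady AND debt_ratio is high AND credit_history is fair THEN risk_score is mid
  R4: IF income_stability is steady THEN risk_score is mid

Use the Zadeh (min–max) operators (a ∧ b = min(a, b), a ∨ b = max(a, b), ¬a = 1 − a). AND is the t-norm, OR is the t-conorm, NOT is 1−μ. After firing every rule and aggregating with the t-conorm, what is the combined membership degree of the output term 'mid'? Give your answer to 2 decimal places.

R1: low=0.18 → w = 0.18
R2: secure=0.73, high=0.68, poor=0.12; AND[min(a, b)] → w = 0.12
R3: steady=0.52, high=0.68, fair=0.07; AND[min(a, b)] → w = 0.07
R4: steady=0.52 → w = 0.52
Rules with consequent 'mid': {R1, R3, R4} → strengths 0.18, 0.07, 0.52
Aggregate via t-conorm [max(a, b)]: 0.52

0.52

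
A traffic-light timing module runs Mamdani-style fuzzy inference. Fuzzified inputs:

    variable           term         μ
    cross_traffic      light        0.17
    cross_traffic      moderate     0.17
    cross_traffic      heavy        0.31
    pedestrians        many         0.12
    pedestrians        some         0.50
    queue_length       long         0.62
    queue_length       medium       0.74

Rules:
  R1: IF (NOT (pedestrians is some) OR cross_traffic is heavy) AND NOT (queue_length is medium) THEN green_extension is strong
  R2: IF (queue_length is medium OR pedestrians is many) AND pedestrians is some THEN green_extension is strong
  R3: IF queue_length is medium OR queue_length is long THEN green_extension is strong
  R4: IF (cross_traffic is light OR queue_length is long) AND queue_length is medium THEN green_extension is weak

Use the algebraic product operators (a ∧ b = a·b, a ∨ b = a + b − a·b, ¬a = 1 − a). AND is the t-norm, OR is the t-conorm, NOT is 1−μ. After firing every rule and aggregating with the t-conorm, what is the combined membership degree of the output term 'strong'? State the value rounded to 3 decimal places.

0.950

R1: (¬some=1−0.50=0.50 OR heavy=0.31) = 0.6550; AND[a·b] with ¬medium=1−0.74=0.26 → w = 0.1703
R2: (medium=0.74 OR many=0.12) = 0.7712; AND[a·b] with some=0.50 → w = 0.3856
R3: medium=0.74, long=0.62; OR[a + b − a·b] → w = 0.9012
R4: (light=0.17 OR long=0.62) = 0.6846; AND[a·b] with medium=0.74 → w = 0.5066
Rules with consequent 'strong': {R1, R2, R3} → strengths 0.1703, 0.3856, 0.9012
Aggregate via t-conorm [a + b − a·b]: 0.9496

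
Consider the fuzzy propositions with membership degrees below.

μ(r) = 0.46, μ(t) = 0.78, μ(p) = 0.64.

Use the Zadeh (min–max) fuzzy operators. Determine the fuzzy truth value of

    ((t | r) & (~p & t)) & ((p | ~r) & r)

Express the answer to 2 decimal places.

0.36

t | r = max(a, b) on (0.78, 0.46) = 0.78
~p = 1 − 0.64 = 0.36
~p & t = min(a, b) on (0.36, 0.78) = 0.36
(t | r) & (~p & t) = min(a, b) on (0.78, 0.36) = 0.36
~r = 1 − 0.46 = 0.54
p | ~r = max(a, b) on (0.64, 0.54) = 0.64
(p | ~r) & r = min(a, b) on (0.64, 0.46) = 0.46
((t | r) & (~p & t)) & ((p | ~r) & r) = min(a, b) on (0.36, 0.46) = 0.36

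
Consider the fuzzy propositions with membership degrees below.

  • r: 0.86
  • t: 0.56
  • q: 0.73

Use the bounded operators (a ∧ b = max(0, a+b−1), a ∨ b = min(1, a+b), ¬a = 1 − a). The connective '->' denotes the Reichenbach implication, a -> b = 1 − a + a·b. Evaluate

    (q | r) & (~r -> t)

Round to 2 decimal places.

q | r = min(1, a+b) on (0.73, 0.86) = 1.00
~r = 1 − 0.86 = 0.14
~r -> t  [Reichenbach: 1 − a + a·b] with a=0.14, b=0.56 → 0.94
(q | r) & (~r -> t) = max(0, a+b−1) on (1.00, 0.94) = 0.94

0.94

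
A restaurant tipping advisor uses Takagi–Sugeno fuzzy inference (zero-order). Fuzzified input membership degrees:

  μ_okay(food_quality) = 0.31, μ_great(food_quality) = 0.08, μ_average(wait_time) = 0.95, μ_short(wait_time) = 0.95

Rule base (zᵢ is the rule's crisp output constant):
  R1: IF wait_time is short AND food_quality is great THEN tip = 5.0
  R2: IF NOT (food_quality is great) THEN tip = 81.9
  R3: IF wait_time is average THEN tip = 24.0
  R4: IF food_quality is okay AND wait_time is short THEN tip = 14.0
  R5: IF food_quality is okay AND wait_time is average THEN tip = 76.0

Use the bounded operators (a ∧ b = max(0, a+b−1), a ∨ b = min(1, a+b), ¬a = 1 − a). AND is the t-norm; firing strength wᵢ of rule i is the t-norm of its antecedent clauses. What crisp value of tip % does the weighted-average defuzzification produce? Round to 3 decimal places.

R1 (z=5.0): short=0.95, great=0.08; AND[max(0, a+b−1)] → w = 0.03
R2 (z=81.9): ¬great=1−0.08=0.92 → w = 0.92
R3 (z=24.0): average=0.95 → w = 0.95
R4 (z=14.0): okay=0.31, short=0.95; AND[max(0, a+b−1)] → w = 0.26
R5 (z=76.0): okay=0.31, average=0.95; AND[max(0, a+b−1)] → w = 0.26
Weighted average = (0.03·5.0 + 0.92·81.9 + 0.95·24.0 + 0.26·14.0 + 0.26·76.0) / (0.03 + 0.92 + 0.95 + 0.26 + 0.26)
  = 121.6980 / 2.4200 = 50.288

50.288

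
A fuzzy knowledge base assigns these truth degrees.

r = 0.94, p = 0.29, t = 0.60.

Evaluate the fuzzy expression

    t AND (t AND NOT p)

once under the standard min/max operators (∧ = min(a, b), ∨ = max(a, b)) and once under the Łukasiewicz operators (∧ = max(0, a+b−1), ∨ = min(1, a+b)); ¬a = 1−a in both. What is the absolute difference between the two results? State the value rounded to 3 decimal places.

0.600

Under standard min/max:
  NOT p = 1 − 0.29 = 0.71
  t AND NOT p = min(a, b) on (0.60, 0.71) = 0.60
  t AND (t AND NOT p) = min(a, b) on (0.60, 0.60) = 0.60
  → value = 0.6000
Under Łukasiewicz:
  NOT p = 1 − 0.29 = 0.71
  t AND NOT p = max(0, a+b−1) on (0.60, 0.71) = 0.31
  t AND (t AND NOT p) = max(0, a+b−1) on (0.60, 0.31) = 0.00
  → value = 0.0000
|0.6000 − 0.0000| = 0.600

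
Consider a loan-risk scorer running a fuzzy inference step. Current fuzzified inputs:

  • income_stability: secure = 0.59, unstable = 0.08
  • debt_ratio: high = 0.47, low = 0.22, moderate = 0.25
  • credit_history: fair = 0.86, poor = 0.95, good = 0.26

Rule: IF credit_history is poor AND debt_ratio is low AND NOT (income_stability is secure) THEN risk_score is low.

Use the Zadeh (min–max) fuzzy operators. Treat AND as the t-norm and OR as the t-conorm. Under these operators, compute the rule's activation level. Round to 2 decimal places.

0.22

firing strength: poor=0.95, low=0.22, ¬secure=1−0.59=0.41; AND[min(a, b)] → w = 0.22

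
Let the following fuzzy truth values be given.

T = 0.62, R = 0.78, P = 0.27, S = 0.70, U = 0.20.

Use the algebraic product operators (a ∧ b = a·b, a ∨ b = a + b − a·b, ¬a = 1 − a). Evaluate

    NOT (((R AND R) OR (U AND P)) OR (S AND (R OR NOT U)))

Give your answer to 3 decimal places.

R AND R = a·b on (0.7800, 0.7800) = 0.6084
U AND P = a·b on (0.2000, 0.2700) = 0.0540
(R AND R) OR (U AND P) = a + b − a·b on (0.6084, 0.0540) = 0.6295
NOT U = 1 − 0.2000 = 0.8000
R OR NOT U = a + b − a·b on (0.7800, 0.8000) = 0.9560
S AND (R OR NOT U) = a·b on (0.7000, 0.9560) = 0.6692
((R AND R) OR (U AND P)) OR (S AND (R OR NOT U)) = a + b − a·b on (0.6295, 0.6692) = 0.8775
NOT (((R AND R) OR (U AND P)) OR (S AND (R OR NOT U))) = 1 − 0.8775 = 0.1225

0.123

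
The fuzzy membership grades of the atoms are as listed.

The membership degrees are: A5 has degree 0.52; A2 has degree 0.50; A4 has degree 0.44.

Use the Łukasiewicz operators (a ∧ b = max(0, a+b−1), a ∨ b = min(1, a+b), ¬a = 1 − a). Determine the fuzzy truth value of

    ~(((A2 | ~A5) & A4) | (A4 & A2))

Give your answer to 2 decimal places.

0.58

~A5 = 1 − 0.52 = 0.48
A2 | ~A5 = min(1, a+b) on (0.50, 0.48) = 0.98
(A2 | ~A5) & A4 = max(0, a+b−1) on (0.98, 0.44) = 0.42
A4 & A2 = max(0, a+b−1) on (0.44, 0.50) = 0.00
((A2 | ~A5) & A4) | (A4 & A2) = min(1, a+b) on (0.42, 0.00) = 0.42
~(((A2 | ~A5) & A4) | (A4 & A2)) = 1 − 0.42 = 0.58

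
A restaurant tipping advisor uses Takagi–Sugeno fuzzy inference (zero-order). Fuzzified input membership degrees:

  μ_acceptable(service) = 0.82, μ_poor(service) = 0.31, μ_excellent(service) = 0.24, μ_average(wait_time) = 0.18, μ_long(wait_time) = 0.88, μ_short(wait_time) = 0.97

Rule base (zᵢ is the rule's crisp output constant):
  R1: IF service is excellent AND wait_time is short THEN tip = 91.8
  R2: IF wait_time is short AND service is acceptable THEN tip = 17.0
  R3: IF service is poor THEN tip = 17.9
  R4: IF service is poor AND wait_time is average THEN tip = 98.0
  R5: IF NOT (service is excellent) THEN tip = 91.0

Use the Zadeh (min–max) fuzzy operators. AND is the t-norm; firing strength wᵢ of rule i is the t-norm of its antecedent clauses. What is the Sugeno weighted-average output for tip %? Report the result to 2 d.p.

R1 (z=91.8): excellent=0.24, short=0.97; AND[min(a, b)] → w = 0.24
R2 (z=17.0): short=0.97, acceptable=0.82; AND[min(a, b)] → w = 0.82
R3 (z=17.9): poor=0.31 → w = 0.31
R4 (z=98.0): poor=0.31, average=0.18; AND[min(a, b)] → w = 0.18
R5 (z=91.0): ¬excellent=1−0.24=0.76 → w = 0.76
Weighted average = (0.24·91.8 + 0.82·17.0 + 0.31·17.9 + 0.18·98.0 + 0.76·91.0) / (0.24 + 0.82 + 0.31 + 0.18 + 0.76)
  = 128.3210 / 2.3100 = 55.55

55.55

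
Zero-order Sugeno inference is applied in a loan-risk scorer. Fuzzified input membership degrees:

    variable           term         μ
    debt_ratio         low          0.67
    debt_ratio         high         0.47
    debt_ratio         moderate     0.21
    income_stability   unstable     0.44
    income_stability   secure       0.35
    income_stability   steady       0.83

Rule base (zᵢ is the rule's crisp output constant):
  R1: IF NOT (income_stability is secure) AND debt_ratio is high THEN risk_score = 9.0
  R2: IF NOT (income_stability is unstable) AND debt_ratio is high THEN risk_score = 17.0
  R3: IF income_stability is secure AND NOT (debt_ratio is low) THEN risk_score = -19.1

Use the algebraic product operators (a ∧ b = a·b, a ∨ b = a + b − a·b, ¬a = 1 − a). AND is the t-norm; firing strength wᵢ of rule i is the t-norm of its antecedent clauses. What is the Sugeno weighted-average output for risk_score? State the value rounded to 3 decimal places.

7.334

R1 (z=9.0): ¬secure=1−0.35=0.65, high=0.47; AND[a·b] → w = 0.3055
R2 (z=17.0): ¬unstable=1−0.44=0.56, high=0.47; AND[a·b] → w = 0.2632
R3 (z=-19.1): secure=0.35, ¬low=1−0.67=0.33; AND[a·b] → w = 0.1155
Weighted average = (0.3055·9.0 + 0.2632·17.0 + 0.1155·-19.1) / (0.3055 + 0.2632 + 0.1155)
  = 5.0179 / 0.6842 = 7.334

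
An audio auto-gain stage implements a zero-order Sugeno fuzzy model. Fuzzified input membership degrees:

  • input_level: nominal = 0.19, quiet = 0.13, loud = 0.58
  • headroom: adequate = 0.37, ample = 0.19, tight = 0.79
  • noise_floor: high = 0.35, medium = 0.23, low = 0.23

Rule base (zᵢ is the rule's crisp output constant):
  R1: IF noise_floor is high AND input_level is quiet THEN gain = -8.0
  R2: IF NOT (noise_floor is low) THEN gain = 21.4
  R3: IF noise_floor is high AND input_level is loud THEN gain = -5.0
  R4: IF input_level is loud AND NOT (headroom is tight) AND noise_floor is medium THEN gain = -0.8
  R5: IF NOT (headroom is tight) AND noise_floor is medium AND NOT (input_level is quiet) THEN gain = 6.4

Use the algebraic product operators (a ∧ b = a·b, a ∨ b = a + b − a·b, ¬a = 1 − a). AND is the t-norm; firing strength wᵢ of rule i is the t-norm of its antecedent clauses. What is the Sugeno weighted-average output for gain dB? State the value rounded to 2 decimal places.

R1 (z=-8.0): high=0.35, quiet=0.13; AND[a·b] → w = 0.0455
R2 (z=21.4): ¬low=1−0.23=0.77 → w = 0.7700
R3 (z=-5.0): high=0.35, loud=0.58; AND[a·b] → w = 0.2030
R4 (z=-0.8): loud=0.58, ¬tight=1−0.79=0.21, medium=0.23; AND[a·b] → w = 0.0280
R5 (z=6.4): ¬tight=1−0.79=0.21, medium=0.23, ¬quiet=1−0.13=0.87; AND[a·b] → w = 0.0420
Weighted average = (0.0455·-8.0 + 0.7700·21.4 + 0.2030·-5.0 + 0.0280·-0.8 + 0.0420·6.4) / (0.0455 + 0.7700 + 0.2030 + 0.0280 + 0.0420)
  = 15.3455 / 1.0885 = 14.10

14.10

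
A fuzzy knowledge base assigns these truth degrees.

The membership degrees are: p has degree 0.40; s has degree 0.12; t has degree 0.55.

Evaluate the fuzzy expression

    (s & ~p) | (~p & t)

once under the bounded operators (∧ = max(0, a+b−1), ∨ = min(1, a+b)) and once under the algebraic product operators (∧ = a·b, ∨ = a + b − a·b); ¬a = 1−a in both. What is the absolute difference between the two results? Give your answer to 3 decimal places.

Under bounded:
  ~p = 1 − 0.40 = 0.60
  s & ~p = max(0, a+b−1) on (0.12, 0.60) = 0.00
  ~p = 1 − 0.40 = 0.60
  ~p & t = max(0, a+b−1) on (0.60, 0.55) = 0.15
  (s & ~p) | (~p & t) = min(1, a+b) on (0.00, 0.15) = 0.15
  → value = 0.1500
Under algebraic product:
  ~p = 1 − 0.4000 = 0.6000
  s & ~p = a·b on (0.1200, 0.6000) = 0.0720
  ~p = 1 − 0.4000 = 0.6000
  ~p & t = a·b on (0.6000, 0.5500) = 0.3300
  (s & ~p) | (~p & t) = a + b − a·b on (0.0720, 0.3300) = 0.3782
  → value = 0.3782
|0.1500 − 0.3782| = 0.228

0.228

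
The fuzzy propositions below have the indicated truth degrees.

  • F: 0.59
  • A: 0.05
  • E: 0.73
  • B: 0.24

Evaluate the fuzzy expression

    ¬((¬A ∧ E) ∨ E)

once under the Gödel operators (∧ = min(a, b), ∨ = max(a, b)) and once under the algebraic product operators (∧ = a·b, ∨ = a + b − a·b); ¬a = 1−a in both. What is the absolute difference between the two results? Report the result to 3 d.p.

Under Gödel:
  ¬A = 1 − 0.05 = 0.95
  ¬A ∧ E = min(a, b) on (0.95, 0.73) = 0.73
  (¬A ∧ E) ∨ E = max(a, b) on (0.73, 0.73) = 0.73
  ¬((¬A ∧ E) ∨ E) = 1 − 0.73 = 0.27
  → value = 0.2700
Under algebraic product:
  ¬A = 1 − 0.0500 = 0.9500
  ¬A ∧ E = a·b on (0.9500, 0.7300) = 0.6935
  (¬A ∧ E) ∨ E = a + b − a·b on (0.6935, 0.7300) = 0.9172
  ¬((¬A ∧ E) ∨ E) = 1 − 0.9172 = 0.0828
  → value = 0.0828
|0.2700 − 0.0828| = 0.187

0.187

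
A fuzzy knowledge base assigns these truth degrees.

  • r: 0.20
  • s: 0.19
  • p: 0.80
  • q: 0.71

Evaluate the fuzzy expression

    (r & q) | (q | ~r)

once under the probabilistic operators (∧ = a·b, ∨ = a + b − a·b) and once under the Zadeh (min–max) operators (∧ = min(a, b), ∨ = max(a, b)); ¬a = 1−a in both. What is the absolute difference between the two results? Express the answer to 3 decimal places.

Under probabilistic:
  r & q = a·b on (0.2000, 0.7100) = 0.1420
  ~r = 1 − 0.2000 = 0.8000
  q | ~r = a + b − a·b on (0.7100, 0.8000) = 0.9420
  (r & q) | (q | ~r) = a + b − a·b on (0.1420, 0.9420) = 0.9502
  → value = 0.9502
Under Zadeh (min–max):
  r & q = min(a, b) on (0.20, 0.71) = 0.20
  ~r = 1 − 0.20 = 0.80
  q | ~r = max(a, b) on (0.71, 0.80) = 0.80
  (r & q) | (q | ~r) = max(a, b) on (0.20, 0.80) = 0.80
  → value = 0.8000
|0.9502 − 0.8000| = 0.150

0.150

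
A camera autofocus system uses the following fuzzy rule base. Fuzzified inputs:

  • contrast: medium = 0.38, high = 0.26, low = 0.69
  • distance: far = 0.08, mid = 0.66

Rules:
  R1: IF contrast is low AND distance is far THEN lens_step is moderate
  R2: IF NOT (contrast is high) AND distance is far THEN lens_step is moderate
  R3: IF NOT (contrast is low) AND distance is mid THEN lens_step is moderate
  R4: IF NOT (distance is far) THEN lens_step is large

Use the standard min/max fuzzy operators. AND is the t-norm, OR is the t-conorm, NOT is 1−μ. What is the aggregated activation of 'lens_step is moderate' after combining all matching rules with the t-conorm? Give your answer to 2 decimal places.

R1: low=0.69, far=0.08; AND[min(a, b)] → w = 0.08
R2: ¬high=1−0.26=0.74, far=0.08; AND[min(a, b)] → w = 0.08
R3: ¬low=1−0.69=0.31, mid=0.66; AND[min(a, b)] → w = 0.31
R4: ¬far=1−0.08=0.92 → w = 0.92
Rules with consequent 'moderate': {R1, R2, R3} → strengths 0.08, 0.08, 0.31
Aggregate via t-conorm [max(a, b)]: 0.31

0.31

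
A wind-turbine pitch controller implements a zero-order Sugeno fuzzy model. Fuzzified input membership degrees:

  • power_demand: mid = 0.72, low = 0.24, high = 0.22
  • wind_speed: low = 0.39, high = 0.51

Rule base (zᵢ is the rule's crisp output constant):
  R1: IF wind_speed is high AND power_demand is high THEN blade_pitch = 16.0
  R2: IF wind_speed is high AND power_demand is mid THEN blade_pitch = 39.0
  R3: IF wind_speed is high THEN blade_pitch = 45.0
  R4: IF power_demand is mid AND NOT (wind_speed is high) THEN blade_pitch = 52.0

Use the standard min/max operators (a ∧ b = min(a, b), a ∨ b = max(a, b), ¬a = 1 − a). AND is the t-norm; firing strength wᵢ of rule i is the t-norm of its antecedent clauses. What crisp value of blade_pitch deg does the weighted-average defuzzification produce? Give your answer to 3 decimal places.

41.526

R1 (z=16.0): high=0.51, high=0.22; AND[min(a, b)] → w = 0.22
R2 (z=39.0): high=0.51, mid=0.72; AND[min(a, b)] → w = 0.51
R3 (z=45.0): high=0.51 → w = 0.51
R4 (z=52.0): mid=0.72, ¬high=1−0.51=0.49; AND[min(a, b)] → w = 0.49
Weighted average = (0.22·16.0 + 0.51·39.0 + 0.51·45.0 + 0.49·52.0) / (0.22 + 0.51 + 0.51 + 0.49)
  = 71.8400 / 1.7300 = 41.526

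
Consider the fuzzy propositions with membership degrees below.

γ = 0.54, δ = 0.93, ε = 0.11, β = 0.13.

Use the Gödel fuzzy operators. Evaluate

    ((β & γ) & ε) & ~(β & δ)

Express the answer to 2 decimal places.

β & γ = min(a, b) on (0.13, 0.54) = 0.13
(β & γ) & ε = min(a, b) on (0.13, 0.11) = 0.11
β & δ = min(a, b) on (0.13, 0.93) = 0.13
~(β & δ) = 1 − 0.13 = 0.87
((β & γ) & ε) & ~(β & δ) = min(a, b) on (0.11, 0.87) = 0.11

0.11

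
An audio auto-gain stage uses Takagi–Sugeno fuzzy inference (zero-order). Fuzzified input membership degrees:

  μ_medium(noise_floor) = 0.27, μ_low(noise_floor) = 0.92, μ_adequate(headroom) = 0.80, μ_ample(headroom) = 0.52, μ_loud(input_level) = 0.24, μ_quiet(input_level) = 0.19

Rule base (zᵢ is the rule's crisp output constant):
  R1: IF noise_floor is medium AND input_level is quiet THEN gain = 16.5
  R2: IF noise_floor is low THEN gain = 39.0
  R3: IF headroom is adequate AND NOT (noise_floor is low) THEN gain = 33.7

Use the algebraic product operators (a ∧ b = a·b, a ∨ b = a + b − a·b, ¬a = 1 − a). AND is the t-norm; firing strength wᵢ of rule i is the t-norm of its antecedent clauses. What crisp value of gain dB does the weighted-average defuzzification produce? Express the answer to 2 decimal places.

37.56

R1 (z=16.5): medium=0.27, quiet=0.19; AND[a·b] → w = 0.0513
R2 (z=39.0): low=0.92 → w = 0.9200
R3 (z=33.7): adequate=0.80, ¬low=1−0.92=0.08; AND[a·b] → w = 0.0640
Weighted average = (0.0513·16.5 + 0.9200·39.0 + 0.0640·33.7) / (0.0513 + 0.9200 + 0.0640)
  = 38.8833 / 1.0353 = 37.56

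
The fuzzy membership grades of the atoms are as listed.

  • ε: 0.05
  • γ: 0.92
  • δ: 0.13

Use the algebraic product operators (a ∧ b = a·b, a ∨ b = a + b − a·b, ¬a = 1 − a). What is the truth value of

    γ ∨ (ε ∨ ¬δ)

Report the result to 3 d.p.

¬δ = 1 − 0.1300 = 0.8700
ε ∨ ¬δ = a + b − a·b on (0.0500, 0.8700) = 0.8765
γ ∨ (ε ∨ ¬δ) = a + b − a·b on (0.9200, 0.8765) = 0.9901

0.990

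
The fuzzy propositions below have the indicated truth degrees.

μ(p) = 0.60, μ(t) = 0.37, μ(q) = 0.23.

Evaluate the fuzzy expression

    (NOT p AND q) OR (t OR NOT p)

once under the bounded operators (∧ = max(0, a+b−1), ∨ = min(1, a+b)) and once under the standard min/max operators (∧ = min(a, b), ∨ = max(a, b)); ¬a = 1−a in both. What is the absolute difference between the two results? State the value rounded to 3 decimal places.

0.370

Under bounded:
  NOT p = 1 − 0.60 = 0.40
  NOT p AND q = max(0, a+b−1) on (0.40, 0.23) = 0.00
  NOT p = 1 − 0.60 = 0.40
  t OR NOT p = min(1, a+b) on (0.37, 0.40) = 0.77
  (NOT p AND q) OR (t OR NOT p) = min(1, a+b) on (0.00, 0.77) = 0.77
  → value = 0.7700
Under standard min/max:
  NOT p = 1 − 0.60 = 0.40
  NOT p AND q = min(a, b) on (0.40, 0.23) = 0.23
  NOT p = 1 − 0.60 = 0.40
  t OR NOT p = max(a, b) on (0.37, 0.40) = 0.40
  (NOT p AND q) OR (t OR NOT p) = max(a, b) on (0.23, 0.40) = 0.40
  → value = 0.4000
|0.7700 − 0.4000| = 0.370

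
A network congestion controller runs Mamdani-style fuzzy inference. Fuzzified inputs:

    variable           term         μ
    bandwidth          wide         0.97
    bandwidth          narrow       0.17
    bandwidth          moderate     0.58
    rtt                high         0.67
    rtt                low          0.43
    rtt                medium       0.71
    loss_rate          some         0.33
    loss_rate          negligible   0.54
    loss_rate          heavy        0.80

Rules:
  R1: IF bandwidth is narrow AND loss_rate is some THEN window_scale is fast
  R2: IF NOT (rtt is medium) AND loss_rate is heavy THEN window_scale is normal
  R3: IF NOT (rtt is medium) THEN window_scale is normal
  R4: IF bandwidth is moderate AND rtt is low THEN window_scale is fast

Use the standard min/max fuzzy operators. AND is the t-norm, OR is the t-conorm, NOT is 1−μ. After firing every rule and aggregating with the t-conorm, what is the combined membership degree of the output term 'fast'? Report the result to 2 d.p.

R1: narrow=0.17, some=0.33; AND[min(a, b)] → w = 0.17
R2: ¬medium=1−0.71=0.29, heavy=0.80; AND[min(a, b)] → w = 0.29
R3: ¬medium=1−0.71=0.29 → w = 0.29
R4: moderate=0.58, low=0.43; AND[min(a, b)] → w = 0.43
Rules with consequent 'fast': {R1, R4} → strengths 0.17, 0.43
Aggregate via t-conorm [max(a, b)]: 0.43

0.43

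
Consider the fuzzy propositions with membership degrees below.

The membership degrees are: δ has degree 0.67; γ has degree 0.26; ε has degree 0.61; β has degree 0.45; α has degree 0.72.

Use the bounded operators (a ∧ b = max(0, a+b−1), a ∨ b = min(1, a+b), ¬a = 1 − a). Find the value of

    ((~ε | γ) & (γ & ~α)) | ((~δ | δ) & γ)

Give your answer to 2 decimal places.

0.26

~ε = 1 − 0.61 = 0.39
~ε | γ = min(1, a+b) on (0.39, 0.26) = 0.65
~α = 1 − 0.72 = 0.28
γ & ~α = max(0, a+b−1) on (0.26, 0.28) = 0.00
(~ε | γ) & (γ & ~α) = max(0, a+b−1) on (0.65, 0.00) = 0.00
~δ = 1 − 0.67 = 0.33
~δ | δ = min(1, a+b) on (0.33, 0.67) = 1.00
(~δ | δ) & γ = max(0, a+b−1) on (1.00, 0.26) = 0.26
((~ε | γ) & (γ & ~α)) | ((~δ | δ) & γ) = min(1, a+b) on (0.00, 0.26) = 0.26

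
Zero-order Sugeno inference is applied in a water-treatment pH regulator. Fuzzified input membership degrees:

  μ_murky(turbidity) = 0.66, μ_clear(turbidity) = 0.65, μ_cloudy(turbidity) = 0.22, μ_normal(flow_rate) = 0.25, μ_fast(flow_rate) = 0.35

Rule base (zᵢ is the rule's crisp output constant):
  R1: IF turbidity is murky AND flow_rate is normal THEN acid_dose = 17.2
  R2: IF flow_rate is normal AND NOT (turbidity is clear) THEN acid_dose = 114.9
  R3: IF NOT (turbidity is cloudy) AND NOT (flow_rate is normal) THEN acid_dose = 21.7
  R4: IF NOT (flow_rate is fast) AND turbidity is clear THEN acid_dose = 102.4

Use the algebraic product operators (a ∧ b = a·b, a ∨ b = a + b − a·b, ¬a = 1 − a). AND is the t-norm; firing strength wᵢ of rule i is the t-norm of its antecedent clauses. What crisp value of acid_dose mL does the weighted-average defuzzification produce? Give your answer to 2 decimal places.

54.64

R1 (z=17.2): murky=0.66, normal=0.25; AND[a·b] → w = 0.1650
R2 (z=114.9): normal=0.25, ¬clear=1−0.65=0.35; AND[a·b] → w = 0.0875
R3 (z=21.7): ¬cloudy=1−0.22=0.78, ¬normal=1−0.25=0.75; AND[a·b] → w = 0.5850
R4 (z=102.4): ¬fast=1−0.35=0.65, clear=0.65; AND[a·b] → w = 0.4225
Weighted average = (0.1650·17.2 + 0.0875·114.9 + 0.5850·21.7 + 0.4225·102.4) / (0.1650 + 0.0875 + 0.5850 + 0.4225)
  = 68.8503 / 1.2600 = 54.64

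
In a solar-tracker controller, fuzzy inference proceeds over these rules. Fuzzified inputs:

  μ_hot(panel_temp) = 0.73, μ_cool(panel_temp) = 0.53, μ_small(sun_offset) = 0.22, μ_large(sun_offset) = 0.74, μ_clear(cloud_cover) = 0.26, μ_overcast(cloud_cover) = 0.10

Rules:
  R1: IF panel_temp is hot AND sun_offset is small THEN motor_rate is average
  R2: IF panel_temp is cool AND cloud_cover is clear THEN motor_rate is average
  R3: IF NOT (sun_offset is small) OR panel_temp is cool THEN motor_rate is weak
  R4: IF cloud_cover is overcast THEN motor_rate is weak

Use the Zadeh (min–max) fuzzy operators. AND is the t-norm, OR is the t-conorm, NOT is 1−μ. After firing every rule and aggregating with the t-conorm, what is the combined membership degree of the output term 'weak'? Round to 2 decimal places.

R1: hot=0.73, small=0.22; AND[min(a, b)] → w = 0.22
R2: cool=0.53, clear=0.26; AND[min(a, b)] → w = 0.26
R3: ¬small=1−0.22=0.78, cool=0.53; OR[max(a, b)] → w = 0.78
R4: overcast=0.10 → w = 0.10
Rules with consequent 'weak': {R3, R4} → strengths 0.78, 0.10
Aggregate via t-conorm [max(a, b)]: 0.78

0.78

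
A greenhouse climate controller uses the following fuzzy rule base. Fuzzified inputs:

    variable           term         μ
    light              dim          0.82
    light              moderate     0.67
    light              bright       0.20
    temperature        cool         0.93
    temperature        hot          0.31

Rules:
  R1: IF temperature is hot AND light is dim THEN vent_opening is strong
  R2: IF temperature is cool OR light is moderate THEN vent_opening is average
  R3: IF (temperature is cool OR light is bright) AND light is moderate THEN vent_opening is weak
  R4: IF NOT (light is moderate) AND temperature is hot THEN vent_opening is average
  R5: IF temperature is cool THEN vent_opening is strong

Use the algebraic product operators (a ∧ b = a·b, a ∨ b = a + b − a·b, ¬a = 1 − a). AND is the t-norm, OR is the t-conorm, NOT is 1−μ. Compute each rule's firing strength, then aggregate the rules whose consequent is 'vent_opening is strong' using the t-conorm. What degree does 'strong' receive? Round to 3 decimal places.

R1: hot=0.31, dim=0.82; AND[a·b] → w = 0.2542
R2: cool=0.93, moderate=0.67; OR[a + b − a·b] → w = 0.9769
R3: (cool=0.93 OR bright=0.20) = 0.9440; AND[a·b] with moderate=0.67 → w = 0.6325
R4: ¬moderate=1−0.67=0.33, hot=0.31; AND[a·b] → w = 0.1023
R5: cool=0.93 → w = 0.9300
Rules with consequent 'strong': {R1, R5} → strengths 0.2542, 0.9300
Aggregate via t-conorm [a + b − a·b]: 0.9478

0.948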